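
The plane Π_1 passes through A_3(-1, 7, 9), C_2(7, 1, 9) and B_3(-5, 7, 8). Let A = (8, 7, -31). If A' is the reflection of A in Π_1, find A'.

A_3C_2 = (8, -6, 0), A_3B_3 = (-4, 0, -1); a normal to Π_1 is A_3C_2 × A_3B_3 = (6, 8, -24).
Using A_3: Π_1 has equation 6x + 8y - 24z = -166.
λ = (n·A − d)/|n|² = (848 − (-166))/676 = 3/2.
Reflection = A − 2λn = (8, 7, -31) − 3·(6, 8, -24) = (-10, -17, 41).

(-10, -17, 41)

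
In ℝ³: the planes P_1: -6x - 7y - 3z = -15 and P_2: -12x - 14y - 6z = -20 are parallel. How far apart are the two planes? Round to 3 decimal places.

Rescale P_2 by 1/2: -6x - 7y - 3z = -10. Then distance = |-15 − (-10)| / √94 ≈ 0.516.

0.516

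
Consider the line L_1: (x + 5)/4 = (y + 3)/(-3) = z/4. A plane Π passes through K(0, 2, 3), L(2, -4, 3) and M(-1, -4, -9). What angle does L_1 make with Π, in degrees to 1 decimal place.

L_1 has direction (4, -3, 4) through (-5, -3, 0).
KL = (2, -6, 0), KM = (-1, -6, -12); a normal to Π is KL × KM = (72, 24, -18).
Using K: Π has equation 72x + 24y - 18z = -6.
sin θ = |n·v| / (|n||v|) = |144| / (√6084 · √41) = 0.28832.
θ ≈ 16.8°.

16.8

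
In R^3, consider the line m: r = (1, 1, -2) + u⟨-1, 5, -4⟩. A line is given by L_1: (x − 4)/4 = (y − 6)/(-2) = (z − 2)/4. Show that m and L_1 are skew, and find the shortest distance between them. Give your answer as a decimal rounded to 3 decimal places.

3.881

L_1 has direction (4, -2, 4) through (4, 6, 2).
Common perpendicular direction n = (-1, 5, -4) × (4, -2, 4) = (12, -12, -18).
With w = (4, 6, 2) − (1, 1, -2) = (3, 5, 4), w · n = -96.
Since n ≠ 0 the lines are not parallel, and w · n = -96 ≠ 0 so they do not intersect; hence they are skew.
Distance = |w · n| / |n| = |-96| / √612 ≈ 3.881.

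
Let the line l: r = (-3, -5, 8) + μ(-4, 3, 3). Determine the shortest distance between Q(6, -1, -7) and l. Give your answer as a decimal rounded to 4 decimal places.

13.4896

Taking (-3, -5, 8) on l with direction v = (-4, 3, 3): w = Q − (-3, -5, 8) = (9, 4, -15), and w × v = (57, 33, 43).
Distance = |w × v| / |v| = √6187 / √34 ≈ 13.4896.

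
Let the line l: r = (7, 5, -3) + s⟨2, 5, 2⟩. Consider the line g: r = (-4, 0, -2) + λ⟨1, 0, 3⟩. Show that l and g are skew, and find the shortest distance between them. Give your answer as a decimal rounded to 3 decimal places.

9.197

Common perpendicular direction n = (2, 5, 2) × (1, 0, 3) = (15, -4, -5).
With w = (-4, 0, -2) − (7, 5, -3) = (-11, -5, 1), w · n = -150.
Since n ≠ 0 the lines are not parallel, and w · n = -150 ≠ 0 so they do not intersect; hence they are skew.
Distance = |w · n| / |n| = |-150| / √266 ≈ 9.197.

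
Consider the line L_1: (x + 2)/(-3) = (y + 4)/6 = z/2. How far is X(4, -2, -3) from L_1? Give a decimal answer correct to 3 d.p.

6.787

L_1 has direction (-3, 6, 2) through (-2, -4, 0).
Taking (-2, -4, 0) on L_1 with direction v = (-3, 6, 2): w = X − (-2, -4, 0) = (6, 2, -3), and w × v = (22, -3, 42).
Distance = |w × v| / |v| = √2257 / √49 ≈ 6.787.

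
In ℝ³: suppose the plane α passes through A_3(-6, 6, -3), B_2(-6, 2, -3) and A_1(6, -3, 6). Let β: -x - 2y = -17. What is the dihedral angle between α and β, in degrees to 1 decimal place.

74.4

A_3B_2 = (0, -4, 0), A_3A_1 = (12, -9, 9); a normal to α is A_3B_2 × A_3A_1 = (-36, 0, 48).
Using A_3: α has equation -36x + 48z = 72.
cos θ = |n₁·n₂| / (|n₁||n₂|) = |36| / (√3600 · √5).
θ = arccos(0.26833) ≈ 74.4°.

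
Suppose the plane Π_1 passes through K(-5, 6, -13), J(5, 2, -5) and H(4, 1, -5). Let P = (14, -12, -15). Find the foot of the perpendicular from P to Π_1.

(6, -4, -1)

KJ = (10, -4, 8), KH = (9, -5, 8); a normal to Π_1 is KJ × KH = (8, -8, -14).
Using K: Π_1 has equation 8x - 8y - 14z = 94.
Foot = P − λn with λ = (n·P − d)/|n|² = (418 − 94)/324 = 1.
Foot = (14, -12, -15) − 1·(8, -8, -14) = (6, -4, -1).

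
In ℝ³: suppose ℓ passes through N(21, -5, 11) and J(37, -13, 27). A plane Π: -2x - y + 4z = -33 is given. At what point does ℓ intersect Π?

(5, 3, -5)

A direction vector for ℓ is J − N = (16, -8, 16).
Substitute r = (21, -5, 11) + t(16, -8, 16) into the plane: 7 + 40t = -33, so t = -1.
Intersection: (21, -5, 11) + (-1)·(16, -8, 16) = (5, 3, -5).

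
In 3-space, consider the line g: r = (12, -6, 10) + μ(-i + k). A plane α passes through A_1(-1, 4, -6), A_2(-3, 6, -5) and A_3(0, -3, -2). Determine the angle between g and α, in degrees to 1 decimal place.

A_1A_2 = (-2, 2, 1), A_1A_3 = (1, -7, 4); a normal to α is A_1A_2 × A_1A_3 = (15, 9, 12).
Using A_1: α has equation 15x + 9y + 12z = -51.
sin θ = |n·v| / (|n||v|) = |-3| / (√450 · √2) = 0.10000.
θ ≈ 5.7°.

5.7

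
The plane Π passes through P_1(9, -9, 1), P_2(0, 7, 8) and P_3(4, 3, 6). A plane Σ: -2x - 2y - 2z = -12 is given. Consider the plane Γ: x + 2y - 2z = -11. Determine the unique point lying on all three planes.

P_1P_2 = (-9, 16, 7), P_1P_3 = (-5, 12, 5); a normal to Π is P_1P_2 × P_1P_3 = (-4, 10, -28).
Using P_1: Π has equation -4x + 10y - 28z = -154.
Solving the 3×3 linear system -4x + 10y - 28z = -154, -2x - 2y - 2z = -12, x + 2y - 2z = -11 (e.g. by elimination or Cramer's rule, determinant = -36) gives (-1, 1, 6).

(-1, 1, 6)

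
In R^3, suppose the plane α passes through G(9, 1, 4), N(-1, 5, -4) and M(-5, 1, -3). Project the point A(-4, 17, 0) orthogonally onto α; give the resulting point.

(0, 11, -8)

GN = (-10, 4, -8), GM = (-14, 0, -7); a normal to α is GN × GM = (-28, 42, 56).
Using G: α has equation -28x + 42y + 56z = 14.
Foot = A − λn with λ = (n·A − d)/|n|² = (826 − 14)/5684 = 1/7.
Foot = (-4, 17, 0) − (1/7)·(-28, 42, 56) = (0, 11, -8).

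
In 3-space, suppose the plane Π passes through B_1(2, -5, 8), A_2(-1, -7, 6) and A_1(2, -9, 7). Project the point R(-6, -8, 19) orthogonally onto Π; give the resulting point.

B_1A_2 = (-3, -2, -2), B_1A_1 = (0, -4, -1); a normal to Π is B_1A_2 × B_1A_1 = (-6, -3, 12).
Using B_1: Π has equation -6x - 3y + 12z = 99.
Foot = R − λn with λ = (n·R − d)/|n|² = (288 − 99)/189 = 1.
Foot = (-6, -8, 19) − 1·(-6, -3, 12) = (0, -5, 7).

(0, -5, 7)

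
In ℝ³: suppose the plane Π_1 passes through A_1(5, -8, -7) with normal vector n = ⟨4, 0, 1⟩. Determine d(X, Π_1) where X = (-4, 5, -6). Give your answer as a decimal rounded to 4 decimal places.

8.4887

Π_1: n·r = n·A_1 gives 4x + z = 13.
n·X − d = (4)·(-4) + (0)·(5) + (1)·(-6) − 13 = -35; |n| = √17.
Distance = |-35| / √17 = 35/√17 ≈ 8.4887.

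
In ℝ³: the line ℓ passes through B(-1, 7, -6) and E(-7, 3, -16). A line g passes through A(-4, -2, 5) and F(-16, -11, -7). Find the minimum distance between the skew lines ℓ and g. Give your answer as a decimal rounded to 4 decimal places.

A direction vector for ℓ is E − B = (-6, -4, -10).
A direction vector for g is F − A = (-12, -9, -12).
Common perpendicular direction n = (-6, -4, -10) × (-12, -9, -12) = (-42, 48, 6).
With w = (-4, -2, 5) − (-1, 7, -6) = (-3, -9, 11), w · n = -240.
Distance = |w · n| / |n| = |-240| / √4104 ≈ 3.7463.

3.7463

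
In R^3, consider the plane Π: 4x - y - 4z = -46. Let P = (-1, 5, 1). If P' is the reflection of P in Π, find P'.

(-9, 7, 9)

λ = (n·P − d)/|n|² = (-13 − (-46))/33 = 1.
Reflection = P − 2λn = (-1, 5, 1) − 2·(4, -1, -4) = (-9, 7, 9).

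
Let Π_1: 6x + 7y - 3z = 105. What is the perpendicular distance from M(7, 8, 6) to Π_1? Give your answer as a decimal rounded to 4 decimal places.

2.5786

n·M − d = (6)·(7) + (7)·(8) + (-3)·(6) − 105 = -25; |n| = √94.
Distance = |-25| / √94 = 25/√94 ≈ 2.5786.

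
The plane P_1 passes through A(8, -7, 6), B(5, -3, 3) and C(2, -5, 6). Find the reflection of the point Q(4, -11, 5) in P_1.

AB = (-3, 4, -3), AC = (-6, 2, 0); a normal to P_1 is AB × AC = (6, 18, 18).
Using A: P_1 has equation 6x + 18y + 18z = 30.
λ = (n·Q − d)/|n|² = (-84 − 30)/684 = -1/6.
Reflection = Q − 2λn = (4, -11, 5) − (-1/3)·(6, 18, 18) = (6, -5, 11).

(6, -5, 11)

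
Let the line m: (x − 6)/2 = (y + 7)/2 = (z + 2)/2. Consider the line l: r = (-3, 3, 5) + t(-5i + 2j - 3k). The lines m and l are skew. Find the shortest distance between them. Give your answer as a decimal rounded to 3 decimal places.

m has direction (2, 2, 2) through (6, -7, -2).
Common perpendicular direction n = (2, 2, 2) × (-5, 2, -3) = (-10, -4, 14).
With w = (-3, 3, 5) − (6, -7, -2) = (-9, 10, 7), w · n = 148.
Distance = |w · n| / |n| = |148| / √312 ≈ 8.379.

8.379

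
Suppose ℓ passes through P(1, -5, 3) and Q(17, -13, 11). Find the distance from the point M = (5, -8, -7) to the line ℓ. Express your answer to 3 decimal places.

11.173

A direction vector for ℓ is Q − P = (16, -8, 8).
Taking (1, -5, 3) on ℓ with direction v = (16, -8, 8): w = M − (1, -5, 3) = (4, -3, -10), and w × v = (-104, -192, 16).
Distance = |w × v| / |v| = √47936 / √384 ≈ 11.173.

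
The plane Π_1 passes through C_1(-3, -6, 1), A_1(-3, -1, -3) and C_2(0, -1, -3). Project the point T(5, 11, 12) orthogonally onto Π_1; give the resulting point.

C_1A_1 = (0, 5, -4), C_1C_2 = (3, 5, -4); a normal to Π_1 is C_1A_1 × C_1C_2 = (0, -12, -15).
Using C_1: Π_1 has equation -12y - 15z = 57.
Foot = T − λn with λ = (n·T − d)/|n|² = (-312 − 57)/369 = -1.
Foot = (5, 11, 12) − (-1)·(0, -12, -15) = (5, -1, -3).

(5, -1, -3)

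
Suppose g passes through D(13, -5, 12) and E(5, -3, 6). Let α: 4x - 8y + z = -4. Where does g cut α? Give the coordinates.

(-3, -1, 0)

A direction vector for g is E − D = (-8, 2, -6).
Substitute r = (13, -5, 12) + t(-8, 2, -6) into the plane: 104 + (-54)t = -4, so t = 2.
Intersection: (13, -5, 12) + 2·(-8, 2, -6) = (-3, -1, 0).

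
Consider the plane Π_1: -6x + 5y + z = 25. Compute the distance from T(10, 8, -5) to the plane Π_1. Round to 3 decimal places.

6.350

n·T − d = (-6)·(10) + (5)·(8) + (1)·(-5) − 25 = -50; |n| = √62.
Distance = |-50| / √62 = 50/√62 ≈ 6.350.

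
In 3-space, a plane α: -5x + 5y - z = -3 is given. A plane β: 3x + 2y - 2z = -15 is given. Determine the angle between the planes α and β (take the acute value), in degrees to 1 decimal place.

cos θ = |n₁·n₂| / (|n₁||n₂|) = |-3| / (√51 · √17).
θ = arccos(0.10189) ≈ 84.2°.

84.2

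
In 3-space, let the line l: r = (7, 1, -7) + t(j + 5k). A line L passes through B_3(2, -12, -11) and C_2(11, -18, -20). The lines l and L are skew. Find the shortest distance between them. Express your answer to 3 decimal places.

12.959

A direction vector for L is C_2 − B_3 = (9, -6, -9).
Common perpendicular direction n = (0, 1, 5) × (9, -6, -9) = (21, 45, -9).
With w = (2, -12, -11) − (7, 1, -7) = (-5, -13, -4), w · n = -654.
Distance = |w · n| / |n| = |-654| / √2547 ≈ 12.959.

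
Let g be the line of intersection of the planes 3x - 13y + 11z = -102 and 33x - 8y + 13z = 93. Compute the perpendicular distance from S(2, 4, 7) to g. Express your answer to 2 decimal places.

8.68

Direction of g: (3, -13, 11) × (33, -8, 13) = (-81, 324, 405).
A point on g: solving the two plane equations with x = 6 gives (6, 5, -5).
Taking (6, 5, -5) on g with direction v = (-81, 324, 405): w = S − (6, 5, -5) = (-4, -1, 12), and w × v = (-4293, 648, -1377).
Distance = |w × v| / |v| = √20745882 / √275562 ≈ 8.68.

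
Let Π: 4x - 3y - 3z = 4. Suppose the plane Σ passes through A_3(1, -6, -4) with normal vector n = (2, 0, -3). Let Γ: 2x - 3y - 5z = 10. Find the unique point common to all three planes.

(1, 4, -4)

Σ: n·r = n·A_3 gives 2x - 3z = 14.
Solving the 3×3 linear system 4x - 3y - 3z = 4, 2x - 3z = 14, 2x - 3y - 5z = 10 (e.g. by elimination or Cramer's rule, determinant = -30) gives (1, 4, -4).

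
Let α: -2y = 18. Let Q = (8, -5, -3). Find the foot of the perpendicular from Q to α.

Foot = Q − λn with λ = (n·Q − d)/|n|² = (10 − 18)/4 = -2.
Foot = (8, -5, -3) − (-2)·(0, -2, 0) = (8, -9, -3).

(8, -9, -3)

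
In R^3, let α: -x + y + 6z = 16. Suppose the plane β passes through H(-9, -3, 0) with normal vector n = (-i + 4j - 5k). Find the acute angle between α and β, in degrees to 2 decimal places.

51.26

β: n·r = n·H gives -x + 4y - 5z = -3.
cos θ = |n₁·n₂| / (|n₁||n₂|) = |-25| / (√38 · √42).
θ = arccos(0.62578) ≈ 51.26°.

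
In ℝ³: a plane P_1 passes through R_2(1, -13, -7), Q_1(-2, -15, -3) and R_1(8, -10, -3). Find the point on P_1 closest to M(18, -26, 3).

R_2Q_1 = (-3, -2, 4), R_2R_1 = (7, 3, 4); a normal to P_1 is R_2Q_1 × R_2R_1 = (-20, 40, 5).
Using R_2: P_1 has equation -20x + 40y + 5z = -575.
Foot = M − λn with λ = (n·M − d)/|n|² = (-1385 − (-575))/2025 = -2/5.
Foot = (18, -26, 3) − (-2/5)·(-20, 40, 5) = (10, -10, 5).

(10, -10, 5)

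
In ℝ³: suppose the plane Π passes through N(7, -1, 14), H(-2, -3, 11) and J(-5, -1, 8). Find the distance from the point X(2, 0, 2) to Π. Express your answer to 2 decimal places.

6.50

NH = (-9, -2, -3), NJ = (-12, 0, -6); a normal to Π is NH × NJ = (12, -18, -24).
Using N: Π has equation 12x - 18y - 24z = -234.
n·X − d = (12)·(2) + (-18)·(0) + (-24)·(2) − (-234) = 210; |n| = √1044.
Distance = |210| / √1044 = 210/√1044 ≈ 6.50.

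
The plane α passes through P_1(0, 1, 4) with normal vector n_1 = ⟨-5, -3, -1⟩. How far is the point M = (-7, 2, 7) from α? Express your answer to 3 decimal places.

α: n_1·r = n_1·P_1 gives -5x - 3y - z = -7.
n·M − d = (-5)·(-7) + (-3)·(2) + (-1)·(7) − (-7) = 29; |n| = √35.
Distance = |29| / √35 = 29/√35 ≈ 4.902.

4.902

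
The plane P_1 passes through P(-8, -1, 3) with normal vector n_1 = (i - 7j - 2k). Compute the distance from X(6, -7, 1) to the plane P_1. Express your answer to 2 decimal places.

P_1: n_1·r = n_1·P gives x - 7y - 2z = -7.
n·X − d = (1)·(6) + (-7)·(-7) + (-2)·(1) − (-7) = 60; |n| = √54.
Distance = |60| / √54 = 60/√54 ≈ 8.16.

8.16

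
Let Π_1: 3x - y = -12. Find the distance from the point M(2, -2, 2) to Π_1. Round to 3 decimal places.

n·M − d = (3)·(2) + (-1)·(-2) + (0)·(2) − (-12) = 20; |n| = √10.
Distance = |20| / √10 = 20/√10 ≈ 6.325.

6.325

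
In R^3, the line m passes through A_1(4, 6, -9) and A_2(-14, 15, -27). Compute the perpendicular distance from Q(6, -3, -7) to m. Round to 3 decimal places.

A direction vector for m is A_2 − A_1 = (-18, 9, -18).
Taking (4, 6, -9) on m with direction v = (-18, 9, -18): w = Q − (4, 6, -9) = (2, -9, 2), and w × v = (144, 0, -144).
Distance = |w × v| / |v| = √41472 / √729 ≈ 7.542.

7.542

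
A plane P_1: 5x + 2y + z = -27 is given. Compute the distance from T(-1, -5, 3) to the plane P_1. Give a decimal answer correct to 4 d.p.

n·T − d = (5)·(-1) + (2)·(-5) + (1)·(3) − (-27) = 15; |n| = √30.
Distance = |15| / √30 = 15/√30 ≈ 2.7386.

2.7386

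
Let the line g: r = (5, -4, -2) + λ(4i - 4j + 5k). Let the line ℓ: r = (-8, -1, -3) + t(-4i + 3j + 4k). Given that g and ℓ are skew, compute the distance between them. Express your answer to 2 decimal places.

Common perpendicular direction n = (4, -4, 5) × (-4, 3, 4) = (-31, -36, -4).
With w = (-8, -1, -3) − (5, -4, -2) = (-13, 3, -1), w · n = 299.
Distance = |w · n| / |n| = |299| / √2273 ≈ 6.27.

6.27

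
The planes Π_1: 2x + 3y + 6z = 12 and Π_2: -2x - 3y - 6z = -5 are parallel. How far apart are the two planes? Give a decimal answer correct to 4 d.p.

Rescale Π_2 by 1/(-1): 2x + 3y + 6z = 5. Then distance = |12 − 5| / √49 ≈ 1.0000.

1.0000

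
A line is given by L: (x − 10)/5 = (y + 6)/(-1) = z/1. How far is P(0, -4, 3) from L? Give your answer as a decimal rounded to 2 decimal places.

4.91

L has direction (5, -1, 1) through (10, -6, 0).
Taking (10, -6, 0) on L with direction v = (5, -1, 1): w = P − (10, -6, 0) = (-10, 2, 3), and w × v = (5, 25, 0).
Distance = |w × v| / |v| = √650 / √27 ≈ 4.91.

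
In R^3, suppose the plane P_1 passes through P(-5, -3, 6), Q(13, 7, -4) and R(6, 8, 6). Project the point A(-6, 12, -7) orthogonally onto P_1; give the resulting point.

PQ = (18, 10, -10), PR = (11, 11, 0); a normal to P_1 is PQ × PR = (110, -110, 88).
Using P: P_1 has equation 110x - 110y + 88z = 308.
Foot = A − λn with λ = (n·A − d)/|n|² = (-2596 − 308)/31944 = -1/11.
Foot = (-6, 12, -7) − (-1/11)·(110, -110, 88) = (4, 2, 1).

(4, 2, 1)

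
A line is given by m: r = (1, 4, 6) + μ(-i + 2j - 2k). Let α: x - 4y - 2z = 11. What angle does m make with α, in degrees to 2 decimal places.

sin θ = |n·v| / (|n||v|) = |-5| / (√21 · √9) = 0.36370.
θ ≈ 21.33°.

21.33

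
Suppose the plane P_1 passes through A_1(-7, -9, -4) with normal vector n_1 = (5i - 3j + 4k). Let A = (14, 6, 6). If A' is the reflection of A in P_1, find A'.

P_1: n_1·r = n_1·A_1 gives 5x - 3y + 4z = -24.
λ = (n·A − d)/|n|² = (76 − (-24))/50 = 2.
Reflection = A − 2λn = (14, 6, 6) − 4·(5, -3, 4) = (-6, 18, -10).

(-6, 18, -10)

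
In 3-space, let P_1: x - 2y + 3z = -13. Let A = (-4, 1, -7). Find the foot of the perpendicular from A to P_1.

Foot = A − λn with λ = (n·A − d)/|n|² = (-27 − (-13))/14 = -1.
Foot = (-4, 1, -7) − (-1)·(1, -2, 3) = (-3, -1, -4).

(-3, -1, -4)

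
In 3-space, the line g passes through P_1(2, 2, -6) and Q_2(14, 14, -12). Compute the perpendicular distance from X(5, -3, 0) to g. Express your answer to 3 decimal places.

7.674

A direction vector for g is Q_2 − P_1 = (12, 12, -6).
Taking (2, 2, -6) on g with direction v = (12, 12, -6): w = X − (2, 2, -6) = (3, -5, 6), and w × v = (-42, 90, 96).
Distance = |w × v| / |v| = √19080 / √324 ≈ 7.674.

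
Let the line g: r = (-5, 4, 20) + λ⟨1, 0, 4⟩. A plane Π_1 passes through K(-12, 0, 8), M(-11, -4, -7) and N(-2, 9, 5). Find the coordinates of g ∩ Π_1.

KM = (1, -4, -15), KN = (10, 9, -3); a normal to Π_1 is KM × KN = (147, -147, 49).
Using K: Π_1 has equation 147x - 147y + 49z = -1372.
Substitute r = (-5, 4, 20) + t(1, 0, 4) into the plane: -343 + 343t = -1372, so t = -3.
Intersection: (-5, 4, 20) + (-3)·(1, 0, 4) = (-8, 4, 8).

(-8, 4, 8)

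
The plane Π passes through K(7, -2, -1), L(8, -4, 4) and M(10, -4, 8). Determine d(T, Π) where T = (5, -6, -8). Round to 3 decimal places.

3.343

KL = (1, -2, 5), KM = (3, -2, 9); a normal to Π is KL × KM = (-8, 6, 4).
Using K: Π has equation -8x + 6y + 4z = -72.
n·T − d = (-8)·(5) + (6)·(-6) + (4)·(-8) − (-72) = -36; |n| = √116.
Distance = |-36| / √116 = 36/√116 ≈ 3.343.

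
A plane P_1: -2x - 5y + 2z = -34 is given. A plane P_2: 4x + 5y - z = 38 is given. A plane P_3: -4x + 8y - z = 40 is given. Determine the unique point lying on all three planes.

(2, 6, 0)

Solving the 3×3 linear system -2x - 5y + 2z = -34, 4x + 5y - z = 38, -4x + 8y - z = 40 (e.g. by elimination or Cramer's rule, determinant = 58) gives (2, 6, 0).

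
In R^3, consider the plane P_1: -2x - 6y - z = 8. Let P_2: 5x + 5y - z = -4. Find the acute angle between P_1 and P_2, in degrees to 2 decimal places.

cos θ = |n₁·n₂| / (|n₁||n₂|) = |-39| / (√41 · √51).
θ = arccos(0.85288) ≈ 31.47°.

31.47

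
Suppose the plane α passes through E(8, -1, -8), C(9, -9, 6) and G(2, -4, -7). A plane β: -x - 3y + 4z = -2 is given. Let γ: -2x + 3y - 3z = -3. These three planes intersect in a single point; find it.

(0, -6, -5)

EC = (1, -8, 14), EG = (-6, -3, 1); a normal to α is EC × EG = (34, -85, -51).
Using E: α has equation 34x - 85y - 51z = 765.
Solving the 3×3 linear system 34x - 85y - 51z = 765, -x - 3y + 4z = -2, -2x + 3y - 3z = -3 (e.g. by elimination or Cramer's rule, determinant = 1292) gives (0, -6, -5).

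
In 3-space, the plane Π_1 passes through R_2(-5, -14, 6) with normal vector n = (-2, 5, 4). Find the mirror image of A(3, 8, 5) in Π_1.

(11, -12, -11)

Π_1: n·r = n·R_2 gives -2x + 5y + 4z = -36.
λ = (n·A − d)/|n|² = (54 − (-36))/45 = 2.
Reflection = A − 2λn = (3, 8, 5) − 4·(-2, 5, 4) = (11, -12, -11).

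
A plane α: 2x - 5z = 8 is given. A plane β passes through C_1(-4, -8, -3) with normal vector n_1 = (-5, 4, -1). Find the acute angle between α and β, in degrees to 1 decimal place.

β: n_1·r = n_1·C_1 gives -5x + 4y - z = -9.
cos θ = |n₁·n₂| / (|n₁||n₂|) = |-5| / (√29 · √42).
θ = arccos(0.14327) ≈ 81.8°.

81.8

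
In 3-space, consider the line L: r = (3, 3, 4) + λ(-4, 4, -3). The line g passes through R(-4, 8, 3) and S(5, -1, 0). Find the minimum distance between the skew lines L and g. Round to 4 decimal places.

1.4142

A direction vector for g is S − R = (9, -9, -3).
Common perpendicular direction n = (-4, 4, -3) × (9, -9, -3) = (-39, -39, 0).
With w = (-4, 8, 3) − (3, 3, 4) = (-7, 5, -1), w · n = 78.
Distance = |w · n| / |n| = |78| / √3042 ≈ 1.4142.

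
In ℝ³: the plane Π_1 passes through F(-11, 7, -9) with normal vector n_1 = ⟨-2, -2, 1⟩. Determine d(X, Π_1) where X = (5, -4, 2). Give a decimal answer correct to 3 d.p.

Π_1: n_1·r = n_1·F gives -2x - 2y + z = -1.
n·X − d = (-2)·(5) + (-2)·(-4) + (1)·(2) − (-1) = 1; |n| = √9.
Distance = |1| / √9 = 1/√9 ≈ 0.333.

0.333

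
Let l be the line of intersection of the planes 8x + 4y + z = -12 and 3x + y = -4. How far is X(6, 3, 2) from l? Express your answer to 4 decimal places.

Direction of l: (8, 4, 1) × (3, 1, 0) = (-1, 3, -4).
A point on l: solving the two plane equations with x = -1 gives (-1, -1, 0).
Taking (-1, -1, 0) on l with direction v = (-1, 3, -4): w = X − (-1, -1, 0) = (7, 4, 2), and w × v = (-22, 26, 25).
Distance = |w × v| / |v| = √1785 / √26 ≈ 8.2858.

8.2858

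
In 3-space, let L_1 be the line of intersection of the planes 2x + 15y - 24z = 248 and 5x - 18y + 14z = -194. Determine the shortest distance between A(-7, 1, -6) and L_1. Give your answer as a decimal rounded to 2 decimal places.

Direction of L_1: (2, 15, -24) × (5, -18, 14) = (-222, -148, -111).
A point on L_1: solving the two plane equations with x = -2 gives (-2, 4, -8).
Taking (-2, 4, -8) on L_1 with direction v = (-222, -148, -111): w = A − (-2, 4, -8) = (-5, -3, 2), and w × v = (629, -999, 74).
Distance = |w × v| / |v| = √1399118 / √83509 ≈ 4.09.

4.09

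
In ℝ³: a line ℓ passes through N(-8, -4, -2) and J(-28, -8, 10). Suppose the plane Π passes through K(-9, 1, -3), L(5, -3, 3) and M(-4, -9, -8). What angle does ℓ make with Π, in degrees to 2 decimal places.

A direction vector for ℓ is J − N = (-20, -4, 12).
KL = (14, -4, 6), KM = (5, -10, -5); a normal to Π is KL × KM = (80, 100, -120).
Using K: Π has equation 80x + 100y - 120z = -260.
sin θ = |n·v| / (|n||v|) = |-3440| / (√30800 · √560) = 0.82830.
θ ≈ 55.92°.

55.92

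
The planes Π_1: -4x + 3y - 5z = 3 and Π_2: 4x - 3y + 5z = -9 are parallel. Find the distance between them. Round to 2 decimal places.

Rescale Π_2 by 1/(-1): -4x + 3y - 5z = 9. Then distance = |3 − 9| / √50 ≈ 0.85.

0.85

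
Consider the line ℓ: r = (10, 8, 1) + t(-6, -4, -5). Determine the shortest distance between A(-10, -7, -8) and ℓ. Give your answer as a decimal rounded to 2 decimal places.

Taking (10, 8, 1) on ℓ with direction v = (-6, -4, -5): w = A − (10, 8, 1) = (-20, -15, -9), and w × v = (39, -46, -10).
Distance = |w × v| / |v| = √3737 / √77 ≈ 6.97.

6.97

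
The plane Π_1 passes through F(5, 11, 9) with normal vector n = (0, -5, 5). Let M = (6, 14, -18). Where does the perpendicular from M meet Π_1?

Π_1: n·r = n·F gives -5y + 5z = -10.
Foot = M − λn with λ = (n·M − d)/|n|² = (-160 − (-10))/50 = -3.
Foot = (6, 14, -18) − (-3)·(0, -5, 5) = (6, -1, -3).

(6, -1, -3)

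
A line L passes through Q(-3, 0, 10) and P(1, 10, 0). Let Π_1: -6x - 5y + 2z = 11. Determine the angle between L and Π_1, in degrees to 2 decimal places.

52.50

A direction vector for L is P − Q = (4, 10, -10).
sin θ = |n·v| / (|n||v|) = |-94| / (√65 · √216) = 0.79331.
θ ≈ 52.50°.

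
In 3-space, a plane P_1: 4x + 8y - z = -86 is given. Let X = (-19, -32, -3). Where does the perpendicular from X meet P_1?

Foot = X − λn with λ = (n·X − d)/|n|² = (-329 − (-86))/81 = -3.
Foot = (-19, -32, -3) − (-3)·(4, 8, -1) = (-7, -8, -6).

(-7, -8, -6)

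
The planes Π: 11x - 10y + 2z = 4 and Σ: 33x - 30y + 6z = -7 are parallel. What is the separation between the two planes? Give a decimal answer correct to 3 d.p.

Rescale Σ by 1/3: 11x - 10y + 2z = -7/3. Then distance = |4 − (-7/3)| / √225 ≈ 0.422.

0.422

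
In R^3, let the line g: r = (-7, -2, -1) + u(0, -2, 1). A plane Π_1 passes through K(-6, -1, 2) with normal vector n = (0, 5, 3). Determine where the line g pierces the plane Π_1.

(-7, 2, -3)

Π_1: n·r = n·K gives 5y + 3z = 1.
Substitute r = (-7, -2, -1) + t(0, -2, 1) into the plane: -13 + (-7)t = 1, so t = -2.
Intersection: (-7, -2, -1) + (-2)·(0, -2, 1) = (-7, 2, -3).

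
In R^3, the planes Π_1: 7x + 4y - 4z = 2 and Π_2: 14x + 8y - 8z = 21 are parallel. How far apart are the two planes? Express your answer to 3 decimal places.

0.944

Rescale Π_2 by 1/2: 7x + 4y - 4z = 21/2. Then distance = |2 − (21/2)| / √81 ≈ 0.944.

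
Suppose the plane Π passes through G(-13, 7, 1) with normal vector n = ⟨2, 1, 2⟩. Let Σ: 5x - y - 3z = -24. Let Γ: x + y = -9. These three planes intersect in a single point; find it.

Π: n·r = n·G gives 2x + y + 2z = -17.
Solving the 3×3 linear system 2x + y + 2z = -17, 5x - y - 3z = -24, x + y = -9 (e.g. by elimination or Cramer's rule, determinant = 15) gives (-6, -3, -1).

(-6, -3, -1)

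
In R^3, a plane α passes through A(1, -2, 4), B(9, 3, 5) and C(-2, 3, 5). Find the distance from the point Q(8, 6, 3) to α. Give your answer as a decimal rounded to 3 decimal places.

2.550

AB = (8, 5, 1), AC = (-3, 5, 1); a normal to α is AB × AC = (0, -11, 55).
Using A: α has equation -11y + 55z = 242.
n·Q − d = (0)·(8) + (-11)·(6) + (55)·(3) − 242 = -143; |n| = √3146.
Distance = |-143| / √3146 = 143/√3146 ≈ 2.550.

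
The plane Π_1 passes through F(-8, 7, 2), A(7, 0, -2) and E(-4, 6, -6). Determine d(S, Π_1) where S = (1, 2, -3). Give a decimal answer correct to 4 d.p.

FA = (15, -7, -4), FE = (4, -1, -8); a normal to Π_1 is FA × FE = (52, 104, 13).
Using F: Π_1 has equation 52x + 104y + 13z = 338.
n·S − d = (52)·(1) + (104)·(2) + (13)·(-3) − 338 = -117; |n| = √13689.
Distance = |-117| / √13689 = 117/√13689 ≈ 1.0000.

1.0000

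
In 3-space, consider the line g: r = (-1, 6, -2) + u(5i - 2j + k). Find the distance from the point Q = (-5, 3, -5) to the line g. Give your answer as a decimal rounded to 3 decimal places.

4.936

Taking (-1, 6, -2) on g with direction v = (5, -2, 1): w = Q − (-1, 6, -2) = (-4, -3, -3), and w × v = (-9, -11, 23).
Distance = |w × v| / |v| = √731 / √30 ≈ 4.936.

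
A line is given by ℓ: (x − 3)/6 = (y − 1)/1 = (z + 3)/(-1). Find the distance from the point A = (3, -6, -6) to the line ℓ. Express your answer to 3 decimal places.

7.588

ℓ has direction (6, 1, -1) through (3, 1, -3).
Taking (3, 1, -3) on ℓ with direction v = (6, 1, -1): w = A − (3, 1, -3) = (0, -7, -3), and w × v = (10, -18, 42).
Distance = |w × v| / |v| = √2188 / √38 ≈ 7.588.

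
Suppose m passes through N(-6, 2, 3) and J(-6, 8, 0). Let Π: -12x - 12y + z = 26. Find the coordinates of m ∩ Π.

(-6, 4, 2)

A direction vector for m is J − N = (0, 6, -3).
Substitute r = (-6, 2, 3) + t(0, 6, -3) into the plane: 51 + (-75)t = 26, so t = 1/3.
Intersection: (-6, 2, 3) + (1/3)·(0, 6, -3) = (-6, 4, 2).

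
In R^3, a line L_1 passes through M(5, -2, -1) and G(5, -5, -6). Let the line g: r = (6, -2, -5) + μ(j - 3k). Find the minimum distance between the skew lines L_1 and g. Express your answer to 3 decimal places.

A direction vector for L_1 is G − M = (0, -3, -5).
Common perpendicular direction n = (0, -3, -5) × (0, 1, -3) = (14, 0, 0).
With w = (6, -2, -5) − (5, -2, -1) = (1, 0, -4), w · n = 14.
Distance = |w · n| / |n| = |14| / √196 ≈ 1.000.

1.000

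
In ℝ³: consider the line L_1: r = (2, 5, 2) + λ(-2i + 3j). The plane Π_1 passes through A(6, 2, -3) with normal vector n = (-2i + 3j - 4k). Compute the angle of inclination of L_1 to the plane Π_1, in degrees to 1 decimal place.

42.0

Π_1: n·r = n·A gives -2x + 3y - 4z = 6.
sin θ = |n·v| / (|n||v|) = |13| / (√29 · √13) = 0.66953.
θ ≈ 42.0°.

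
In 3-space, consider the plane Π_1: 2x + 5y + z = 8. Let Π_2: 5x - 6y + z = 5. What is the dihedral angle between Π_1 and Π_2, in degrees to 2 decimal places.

63.86

cos θ = |n₁·n₂| / (|n₁||n₂|) = |-19| / (√30 · √62).
θ = arccos(0.44055) ≈ 63.86°.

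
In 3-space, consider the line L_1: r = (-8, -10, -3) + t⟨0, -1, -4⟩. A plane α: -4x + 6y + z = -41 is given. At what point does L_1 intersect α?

(-8, -11, -7)

Substitute r = (-8, -10, -3) + t(0, -1, -4) into the plane: -31 + (-10)t = -41, so t = 1.
Intersection: (-8, -10, -3) + 1·(0, -1, -4) = (-8, -11, -7).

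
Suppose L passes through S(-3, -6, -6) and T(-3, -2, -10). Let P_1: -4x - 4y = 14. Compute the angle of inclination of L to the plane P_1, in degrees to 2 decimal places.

A direction vector for L is T − S = (0, 4, -4).
sin θ = |n·v| / (|n||v|) = |-16| / (√32 · √32) = 0.50000.
θ ≈ 30.00°.

30.00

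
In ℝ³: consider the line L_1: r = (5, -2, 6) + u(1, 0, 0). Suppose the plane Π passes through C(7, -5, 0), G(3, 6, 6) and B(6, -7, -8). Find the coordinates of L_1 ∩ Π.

(7, -2, 6)

CG = (-4, 11, 6), CB = (-1, -2, -8); a normal to Π is CG × CB = (-76, -38, 19).
Using C: Π has equation -76x - 38y + 19z = -342.
Substitute r = (5, -2, 6) + t(1, 0, 0) into the plane: -190 + (-76)t = -342, so t = 2.
Intersection: (5, -2, 6) + 2·(1, 0, 0) = (7, -2, 6).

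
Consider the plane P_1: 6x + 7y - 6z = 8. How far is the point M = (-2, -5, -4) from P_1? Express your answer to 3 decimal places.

2.818

n·M − d = (6)·(-2) + (7)·(-5) + (-6)·(-4) − 8 = -31; |n| = √121.
Distance = |-31| / √121 = 31/√121 ≈ 2.818.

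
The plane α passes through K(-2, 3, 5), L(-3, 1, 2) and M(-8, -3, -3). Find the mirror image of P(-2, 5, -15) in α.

(2, -15, -3)

KL = (-1, -2, -3), KM = (-6, -6, -8); a normal to α is KL × KM = (-2, 10, -6).
Using K: α has equation -2x + 10y - 6z = 4.
λ = (n·P − d)/|n|² = (144 − 4)/140 = 1.
Reflection = P − 2λn = (-2, 5, -15) − 2·(-2, 10, -6) = (2, -15, -3).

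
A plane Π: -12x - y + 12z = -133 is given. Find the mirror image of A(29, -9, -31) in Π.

λ = (n·A − d)/|n|² = (-711 − (-133))/289 = -2.
Reflection = A − 2λn = (29, -9, -31) − (-4)·(-12, -1, 12) = (-19, -13, 17).

(-19, -13, 17)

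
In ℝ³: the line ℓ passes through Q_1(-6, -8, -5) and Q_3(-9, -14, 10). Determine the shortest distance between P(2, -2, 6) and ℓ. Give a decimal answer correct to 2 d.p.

13.42

A direction vector for ℓ is Q_3 − Q_1 = (-3, -6, 15).
Taking (-6, -8, -5) on ℓ with direction v = (-3, -6, 15): w = P − (-6, -8, -5) = (8, 6, 11), and w × v = (156, -153, -30).
Distance = |w × v| / |v| = √48645 / √270 ≈ 13.42.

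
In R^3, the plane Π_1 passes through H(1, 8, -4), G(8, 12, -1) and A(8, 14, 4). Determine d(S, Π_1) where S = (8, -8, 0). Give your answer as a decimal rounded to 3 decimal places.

17.756

HG = (7, 4, 3), HA = (7, 6, 8); a normal to Π_1 is HG × HA = (14, -35, 14).
Using H: Π_1 has equation 14x - 35y + 14z = -322.
n·S − d = (14)·(8) + (-35)·(-8) + (14)·(0) − (-322) = 714; |n| = √1617.
Distance = |714| / √1617 = 714/√1617 ≈ 17.756.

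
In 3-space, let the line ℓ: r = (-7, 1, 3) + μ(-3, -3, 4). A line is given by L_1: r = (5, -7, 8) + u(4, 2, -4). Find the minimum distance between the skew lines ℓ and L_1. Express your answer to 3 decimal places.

5.578

Common perpendicular direction n = (-3, -3, 4) × (4, 2, -4) = (4, 4, 6).
With w = (5, -7, 8) − (-7, 1, 3) = (12, -8, 5), w · n = 46.
Distance = |w · n| / |n| = |46| / √68 ≈ 5.578.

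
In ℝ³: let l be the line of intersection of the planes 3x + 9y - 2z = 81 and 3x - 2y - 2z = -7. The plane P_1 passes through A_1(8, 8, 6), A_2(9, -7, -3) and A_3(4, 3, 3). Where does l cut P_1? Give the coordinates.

(7, 8, 6)

Direction of l: (3, 9, -2) × (3, -2, -2) = (-22, 0, -33).
A point on l: solving the two plane equations with x = 1 gives (1, 8, -3).
A_1A_2 = (1, -15, -9), A_1A_3 = (-4, -5, -3); a normal to P_1 is A_1A_2 × A_1A_3 = (0, 39, -65).
Using A_1: P_1 has equation 39y - 65z = -78.
Substitute r = (1, 8, -3) + t(-22, 0, -33) into the plane: 507 + 2145t = -78, so t = -3/11.
Intersection: (1, 8, -3) + (-3/11)·(-22, 0, -33) = (7, 8, 6).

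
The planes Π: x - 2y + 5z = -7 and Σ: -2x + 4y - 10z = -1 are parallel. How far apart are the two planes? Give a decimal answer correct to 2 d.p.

1.37

Rescale Σ by 1/(-2): x - 2y + 5z = 1/2. Then distance = |-7 − (1/2)| / √30 ≈ 1.37.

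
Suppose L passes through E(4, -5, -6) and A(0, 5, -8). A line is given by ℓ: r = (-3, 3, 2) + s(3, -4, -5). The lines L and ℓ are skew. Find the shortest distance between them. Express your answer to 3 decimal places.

A direction vector for L is A − E = (-4, 10, -2).
Common perpendicular direction n = (-4, 10, -2) × (3, -4, -5) = (-58, -26, -14).
With w = (-3, 3, 2) − (4, -5, -6) = (-7, 8, 8), w · n = 86.
Distance = |w · n| / |n| = |86| / √4236 ≈ 1.321.

1.321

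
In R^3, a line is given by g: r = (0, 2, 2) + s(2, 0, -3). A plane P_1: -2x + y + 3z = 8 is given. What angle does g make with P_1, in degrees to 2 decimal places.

74.50

sin θ = |n·v| / (|n||v|) = |-13| / (√14 · √13) = 0.96362.
θ ≈ 74.50°.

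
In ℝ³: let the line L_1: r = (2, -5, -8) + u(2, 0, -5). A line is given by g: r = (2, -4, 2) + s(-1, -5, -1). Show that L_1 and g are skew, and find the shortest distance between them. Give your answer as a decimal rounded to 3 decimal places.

3.343

Common perpendicular direction n = (2, 0, -5) × (-1, -5, -1) = (-25, 7, -10).
With w = (2, -4, 2) − (2, -5, -8) = (0, 1, 10), w · n = -93.
Since n ≠ 0 the lines are not parallel, and w · n = -93 ≠ 0 so they do not intersect; hence they are skew.
Distance = |w · n| / |n| = |-93| / √774 ≈ 3.343.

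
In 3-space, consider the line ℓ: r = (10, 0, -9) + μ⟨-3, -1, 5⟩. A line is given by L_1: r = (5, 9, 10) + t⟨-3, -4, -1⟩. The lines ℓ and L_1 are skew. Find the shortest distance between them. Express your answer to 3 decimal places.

Common perpendicular direction n = (-3, -1, 5) × (-3, -4, -1) = (21, -18, 9).
With w = (5, 9, 10) − (10, 0, -9) = (-5, 9, 19), w · n = -96.
Distance = |w · n| / |n| = |-96| / √846 ≈ 3.301.

3.301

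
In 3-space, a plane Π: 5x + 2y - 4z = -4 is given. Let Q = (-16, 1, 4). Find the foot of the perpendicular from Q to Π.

(-6, 5, -4)

Foot = Q − λn with λ = (n·Q − d)/|n|² = (-94 − (-4))/45 = -2.
Foot = (-16, 1, 4) − (-2)·(5, 2, -4) = (-6, 5, -4).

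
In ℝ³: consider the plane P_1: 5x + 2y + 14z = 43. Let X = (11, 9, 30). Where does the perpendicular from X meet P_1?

Foot = X − λn with λ = (n·X − d)/|n|² = (493 − 43)/225 = 2.
Foot = (11, 9, 30) − 2·(5, 2, 14) = (1, 5, 2).

(1, 5, 2)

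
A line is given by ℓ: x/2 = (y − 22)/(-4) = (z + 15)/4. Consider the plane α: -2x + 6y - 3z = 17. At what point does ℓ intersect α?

(8, 6, 1)

ℓ has direction (2, -4, 4) through (0, 22, -15).
Substitute r = (0, 22, -15) + t(2, -4, 4) into the plane: 177 + (-40)t = 17, so t = 4.
Intersection: (0, 22, -15) + 4·(2, -4, 4) = (8, 6, 1).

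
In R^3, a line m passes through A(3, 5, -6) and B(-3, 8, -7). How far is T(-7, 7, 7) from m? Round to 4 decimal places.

14.5580

A direction vector for m is B − A = (-6, 3, -1).
Taking (3, 5, -6) on m with direction v = (-6, 3, -1): w = T − (3, 5, -6) = (-10, 2, 13), and w × v = (-41, -88, -18).
Distance = |w × v| / |v| = √9749 / √46 ≈ 14.5580.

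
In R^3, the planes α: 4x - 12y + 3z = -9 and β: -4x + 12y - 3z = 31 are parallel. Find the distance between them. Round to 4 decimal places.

1.6923

Rescale β by 1/(-1): 4x - 12y + 3z = -31. Then distance = |-9 − (-31)| / √169 ≈ 1.6923.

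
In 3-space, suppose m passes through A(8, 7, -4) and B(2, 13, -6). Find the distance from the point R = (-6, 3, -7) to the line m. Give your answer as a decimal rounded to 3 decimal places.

A direction vector for m is B − A = (-6, 6, -2).
Taking (8, 7, -4) on m with direction v = (-6, 6, -2): w = R − (8, 7, -4) = (-14, -4, -3), and w × v = (26, -10, -108).
Distance = |w × v| / |v| = √12440 / √76 ≈ 12.794.

12.794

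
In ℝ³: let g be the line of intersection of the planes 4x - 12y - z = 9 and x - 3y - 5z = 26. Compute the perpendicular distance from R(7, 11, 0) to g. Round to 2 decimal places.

9.89

Direction of g: (4, -12, -1) × (1, -3, -5) = (57, 19, 0).
A point on g: solving the two plane equations with x = 1 gives (1, 0, -5).
Taking (1, 0, -5) on g with direction v = (57, 19, 0): w = R − (1, 0, -5) = (6, 11, 5), and w × v = (-95, 285, -513).
Distance = |w × v| / |v| = √353419 / √3610 ≈ 9.89.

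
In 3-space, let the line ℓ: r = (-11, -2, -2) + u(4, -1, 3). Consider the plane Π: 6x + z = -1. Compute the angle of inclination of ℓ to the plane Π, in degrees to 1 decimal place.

sin θ = |n·v| / (|n||v|) = |27| / (√37 · √26) = 0.87051.
θ ≈ 60.5°.

60.5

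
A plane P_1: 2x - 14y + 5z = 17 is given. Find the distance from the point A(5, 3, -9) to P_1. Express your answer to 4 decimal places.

n·A − d = (2)·(5) + (-14)·(3) + (5)·(-9) − 17 = -94; |n| = √225.
Distance = |-94| / √225 = 94/√225 ≈ 6.2667.

6.2667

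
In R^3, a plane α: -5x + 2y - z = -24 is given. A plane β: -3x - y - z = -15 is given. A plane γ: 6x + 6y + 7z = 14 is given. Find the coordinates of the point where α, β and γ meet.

Solving the 3×3 linear system -5x + 2y - z = -24, -3x - y - z = -15, 6x + 6y + 7z = 14 (e.g. by elimination or Cramer's rule, determinant = 47) gives (6, 1, -4).

(6, 1, -4)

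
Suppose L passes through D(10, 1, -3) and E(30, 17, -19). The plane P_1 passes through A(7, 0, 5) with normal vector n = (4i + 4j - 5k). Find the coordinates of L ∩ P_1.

(5, -3, 1)

A direction vector for L is E − D = (20, 16, -16).
P_1: n·r = n·A gives 4x + 4y - 5z = 3.
Substitute r = (10, 1, -3) + t(20, 16, -16) into the plane: 59 + 224t = 3, so t = -1/4.
Intersection: (10, 1, -3) + (-1/4)·(20, 16, -16) = (5, -3, 1).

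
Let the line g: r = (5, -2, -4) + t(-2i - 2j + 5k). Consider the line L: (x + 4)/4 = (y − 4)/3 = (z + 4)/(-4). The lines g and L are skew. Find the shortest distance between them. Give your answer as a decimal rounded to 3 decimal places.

L has direction (4, 3, -4) through (-4, 4, -4).
Common perpendicular direction n = (-2, -2, 5) × (4, 3, -4) = (-7, 12, 2).
With w = (-4, 4, -4) − (5, -2, -4) = (-9, 6, 0), w · n = 135.
Distance = |w · n| / |n| = |135| / √197 ≈ 9.618.

9.618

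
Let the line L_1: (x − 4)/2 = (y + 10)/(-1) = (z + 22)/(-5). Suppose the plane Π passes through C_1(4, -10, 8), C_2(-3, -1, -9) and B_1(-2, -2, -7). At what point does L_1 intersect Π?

L_1 has direction (2, -1, -5) through (4, -10, -22).
C_1C_2 = (-7, 9, -17), C_1B_1 = (-6, 8, -15); a normal to Π is C_1C_2 × C_1B_1 = (1, -3, -2).
Using C_1: Π has equation x - 3y - 2z = 18.
Substitute r = (4, -10, -22) + t(2, -1, -5) into the plane: 78 + 15t = 18, so t = -4.
Intersection: (4, -10, -22) + (-4)·(2, -1, -5) = (-4, -6, -2).

(-4, -6, -2)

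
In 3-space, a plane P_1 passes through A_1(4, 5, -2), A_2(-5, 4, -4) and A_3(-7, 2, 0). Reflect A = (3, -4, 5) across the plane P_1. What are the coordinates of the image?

(1, 6, 9)

A_1A_2 = (-9, -1, -2), A_1A_3 = (-11, -3, 2); a normal to P_1 is A_1A_2 × A_1A_3 = (-8, 40, 16).
Using A_1: P_1 has equation -8x + 40y + 16z = 136.
λ = (n·A − d)/|n|² = (-104 − 136)/1920 = -1/8.
Reflection = A − 2λn = (3, -4, 5) − (-1/4)·(-8, 40, 16) = (1, 6, 9).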